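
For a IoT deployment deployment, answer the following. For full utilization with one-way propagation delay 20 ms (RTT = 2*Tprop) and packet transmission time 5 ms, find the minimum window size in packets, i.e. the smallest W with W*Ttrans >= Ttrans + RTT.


Given: Ttrans = 5 ms, RTT = 40 ms (= 2 * Tprop, Tprop = 20 ms)
Time until first ACK returns = Ttrans + RTT = 5 + 40 = 45 ms
Need W * Ttrans >= Ttrans + RTT  ->  W >= (Ttrans + RTT) / Ttrans
(Ttrans + RTT) / Ttrans = 45 / 5 = 9
W_min = ceil(9) = 9

9


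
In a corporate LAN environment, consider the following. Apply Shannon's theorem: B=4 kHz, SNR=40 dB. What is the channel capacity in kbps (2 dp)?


Given: B = 4 kHz, SNR = 40 dB
SNR linear = 10^(40/10) = 10000
1 + SNR = 10001
log2(10001) = 13.2878566418
C = 4 * 1000 * 13.2878566418 = 53151.4266 bps
C = 53.151427 kbps -> 53.15 kbps (2 dp)

53.15


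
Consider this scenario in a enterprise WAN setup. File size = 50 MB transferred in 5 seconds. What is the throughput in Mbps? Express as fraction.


Given: file = 50 MB, time = 5 s
File in Mb = 50 * 8 = 400 Mb
Throughput = 400 / 5 Mbps
Throughput = 80 Mbps

80


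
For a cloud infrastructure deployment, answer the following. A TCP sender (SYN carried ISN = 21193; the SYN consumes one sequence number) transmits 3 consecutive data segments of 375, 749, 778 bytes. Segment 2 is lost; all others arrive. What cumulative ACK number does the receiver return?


SYN uses sequence number 21193; first data byte = ISN + 1 = 21194.
Segment 1: SEQ = 21194, len = 375 B, covers [21194, 21568]
Segment 2: SEQ = 21569, len = 749 B, covers [21569, 22317] [LOST]
Segment 3: SEQ = 22318, len = 778 B, covers [22318, 23095]
In-order data received: bytes [21194, 21568] (segments 1..1).
Segment 2 missing -> gap begins at byte 21569; later segments buffered out of order.
Cumulative ACK = next expected in-order byte = 21194 + 375 = 21569

21569


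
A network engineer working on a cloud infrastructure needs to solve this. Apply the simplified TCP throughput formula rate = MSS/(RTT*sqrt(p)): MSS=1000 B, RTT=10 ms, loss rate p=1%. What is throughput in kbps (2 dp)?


Given: MSS = 1000 bytes, RTT = 10 ms, loss = 1%
RTT in seconds = 10 / 1000 = 0.01
Loss rate = 1% = 0.01
sqrt(loss) = sqrt(0.01) = 0.1
Throughput (bytes/s) = 1000 / (0.01 * 0.1) = 1000000.0000
Throughput (kbps) = 1000000.0000 * 8 / 1000 = 8000.000000 -> 8000.00 kbps (2 dp)

8000.00


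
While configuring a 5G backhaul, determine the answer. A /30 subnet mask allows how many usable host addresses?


Given: subnet mask /30
Host bits = 32 - 30 = 2
Total addresses = 2^2 = 4
Usable hosts = 4 - 2 (network + broadcast) = 2

2


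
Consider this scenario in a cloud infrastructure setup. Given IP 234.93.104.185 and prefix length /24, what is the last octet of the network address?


Given: IP = 234.93.104.185, prefix = /24
Subnet mask = 255.255.255.0
Last octet of IP: 185
Last octet of mask: 0
Network last octet = 185 AND 0 = 0

0


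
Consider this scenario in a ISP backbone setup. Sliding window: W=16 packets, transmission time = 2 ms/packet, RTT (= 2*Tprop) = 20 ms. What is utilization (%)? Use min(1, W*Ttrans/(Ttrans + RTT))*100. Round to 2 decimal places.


Given: W = 16, Ttrans = 2 ms, RTT = 20 ms (= 2 * Tprop, Tprop = 10 ms)
Cycle time = Ttrans + RTT = 2 + 20 = 22 ms (first packet sent until its ACK returns)
W * Ttrans = 16 * 2 = 32 ms of sending per cycle
W * Ttrans / (Ttrans + RTT) = 32 / 22 = 1.454545
U = min(1, 1.454545) = 1.000000
U% = 100.00%

100.00


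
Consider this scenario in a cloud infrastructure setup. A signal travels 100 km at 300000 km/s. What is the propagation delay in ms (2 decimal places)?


Given: distance = 100 km, speed = 300000 km/s
Delay = distance / speed = 100 / 300000 seconds
Delay in ms = 100 * 1000 / 300000
Delay = 0.3333 ms
Rounded to 2 dp = 0.33 ms

0.33


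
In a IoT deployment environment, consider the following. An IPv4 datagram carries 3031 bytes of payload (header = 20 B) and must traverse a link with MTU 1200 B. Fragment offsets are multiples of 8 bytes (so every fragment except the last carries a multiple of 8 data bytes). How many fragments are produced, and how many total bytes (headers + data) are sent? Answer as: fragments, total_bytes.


Max data per non-final fragment = floor((MTU - header)/8)*8 = floor((1200 - 20)/8)*8 = floor(1180/8)*8 = 1176 B
Final fragment needs no 8-byte alignment: it can carry up to MTU - header = 1180 B
Non-final fragments needed = ceil((payload - 1180) / 1176) = ceil(1851/1176) = ceil(1.5740) = 2
Number of fragments = 2 + 1 = 3
Fragment sizes (data): 2 * 1176 B + 679 B (last, 679 <= 1180 OK)
Total bytes sent = payload + n_frags * header = 3031 + 3*20 = 3031 + 60 = 3091 B

3, 3091


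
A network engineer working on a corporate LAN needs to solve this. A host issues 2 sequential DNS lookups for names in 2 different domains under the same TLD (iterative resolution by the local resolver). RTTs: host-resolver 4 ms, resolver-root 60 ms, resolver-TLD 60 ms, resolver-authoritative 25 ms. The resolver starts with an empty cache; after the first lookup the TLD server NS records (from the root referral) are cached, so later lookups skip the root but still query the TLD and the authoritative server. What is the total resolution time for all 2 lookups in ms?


Lookup 1 (cold cache): local + root + TLD + auth = 4 + 60 + 60 + 25 = 149 ms
Lookups 2..2 (TLD NS cached -> skip root; new domain -> still ask TLD and auth): local + TLD + auth = 4 + 60 + 25 = 89 ms each
Remaining 1 lookups: 1 * 89 = 89 ms
Total = 149 + 89 = 238 ms

238


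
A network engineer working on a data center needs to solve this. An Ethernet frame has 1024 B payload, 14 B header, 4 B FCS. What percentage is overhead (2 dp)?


Given: payload = 1024 B, header = 14 B, trailer = 4 B
Overhead bytes = header + trailer = 14 + 4 = 18
Total frame = payload + overhead = 1024 + 18 = 1042
Overhead % = 18 / 1042 * 100 = 1.7274% -> 1.73% (2 dp)

1.73


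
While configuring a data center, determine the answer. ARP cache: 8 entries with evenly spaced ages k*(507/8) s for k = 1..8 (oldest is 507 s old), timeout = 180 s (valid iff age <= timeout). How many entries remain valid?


Ages are k * 507/8 s for k = 1..8 (spacing = 63.3750 s).
Entry k is valid iff k * 507/8 <= 180 iff k <= 8 * 180 / 507 = 2.8402
n_valid = floor(2.8402) = 2
(n_stale = 8 - 2 = 6)

2


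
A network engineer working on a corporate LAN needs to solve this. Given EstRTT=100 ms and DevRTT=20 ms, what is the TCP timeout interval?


Given: EstRTT = 100 ms, DevRTT = 20 ms
Timeout = EstRTT + 4 * DevRTT
4 * DevRTT = 4 * 20 = 80
Timeout = 100 + 80 = 180 ms

180


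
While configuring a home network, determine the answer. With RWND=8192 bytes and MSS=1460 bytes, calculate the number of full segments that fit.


Given: RWND = 8192 bytes, MSS = 1460 bytes
Full segments = floor(RWND / MSS)
Full segments = floor(8192 / 1460)
Full segments = floor(5.611) = 5

5


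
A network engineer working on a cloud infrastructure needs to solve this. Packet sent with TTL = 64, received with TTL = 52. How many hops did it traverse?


Given: initial TTL = 64, received TTL = 52
Hops = initial TTL - received TTL
Hops = 64 - 52 = 12

12


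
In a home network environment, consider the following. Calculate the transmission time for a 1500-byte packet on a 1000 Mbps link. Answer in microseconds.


Given: packet = 1500 bytes, bandwidth = 1000 Mbps
Packet in bits = 1500 * 8 = 12000 bits
Bandwidth = 1000 * 10^6 = 1000000000 bps
Time = 12000 / 1000000000 seconds
Time in us = 12000 * 10^6 / 1000000000 = 12

12


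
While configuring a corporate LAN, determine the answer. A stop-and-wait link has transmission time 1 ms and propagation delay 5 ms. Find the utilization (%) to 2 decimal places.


Given: Ttrans = 1 ms, Tprop = 5 ms
RTT = 2 * Tprop = 2 * 5 = 10 ms
U = Ttrans / (Ttrans + RTT)
U = 1 / (1 + 10)
U = 1 / 11 = 0.090909
U% = 9.09%

9.09


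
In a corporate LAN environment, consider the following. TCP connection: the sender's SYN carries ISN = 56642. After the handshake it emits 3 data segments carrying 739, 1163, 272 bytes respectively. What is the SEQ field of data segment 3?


The SYN occupies sequence number ISN = 56642, so the first data byte is ISN + 1 = 56643.
SEQ of data segment i = (ISN + 1) + sum of payload sizes of segments 1..i-1.
Segment 1: SEQ = 56643, payload = 739 bytes
Segment 2: SEQ = 57382, payload = 1163 bytes
Segment 3: SEQ = 58545, payload = 272 bytes
SEQ of segment 3 = 56643 + 739 + 1163 = 58545

58545


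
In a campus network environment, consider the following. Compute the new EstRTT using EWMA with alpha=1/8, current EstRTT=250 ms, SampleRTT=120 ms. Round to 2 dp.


Given: EstRTT = 250 ms, SampleRTT = 120 ms, alpha = 1/8
New EstRTT = (1 - alpha) * EstRTT + alpha * SampleRTT
(7/8) * 250 = 218.75
(1/8) * 120 = 15
New EstRTT = 218.75 + 15 = 233.75 ms -> 233.75 ms (2 dp)

233.75


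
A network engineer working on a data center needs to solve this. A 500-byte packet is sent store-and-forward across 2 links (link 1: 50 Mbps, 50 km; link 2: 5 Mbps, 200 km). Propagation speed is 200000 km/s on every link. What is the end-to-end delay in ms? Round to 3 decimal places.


Packet = 500 bytes = 4000 bits. Store-and-forward: sum (t_trans + t_prop) per link.
Link 1: t_trans = 4000/(50*10^6) s = 0.0800 ms; t_prop = 50/200000 s = 0.2500 ms; subtotal = 0.3300 ms
Link 2: t_trans = 4000/(5*10^6) s = 0.8000 ms; t_prop = 200/200000 s = 1.0000 ms; subtotal = 1.8000 ms
End-to-end = 0.3300 + 1.8000 = 2.1300 ms -> 2.130 ms (3 dp)

2.130


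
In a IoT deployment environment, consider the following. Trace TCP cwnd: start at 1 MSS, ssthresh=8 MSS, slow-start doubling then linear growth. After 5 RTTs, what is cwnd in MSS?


RTT 0: cwnd = 1 MSS (initial)
RTT 1: cwnd = 2 MSS (slow start, doubled)
RTT 2: cwnd = 4 MSS (slow start, doubled)
RTT 3: cwnd = 8 MSS (slow start, doubled)
RTT 4: cwnd = 9 MSS (congestion avoidance, +1)
RTT 5: cwnd = 10 MSS (congestion avoidance, +1)

10


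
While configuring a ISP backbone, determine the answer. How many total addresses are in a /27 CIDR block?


Given: CIDR prefix /27
Host bits = 32 - 27 = 5
Total addresses = 2^5 = 32

32


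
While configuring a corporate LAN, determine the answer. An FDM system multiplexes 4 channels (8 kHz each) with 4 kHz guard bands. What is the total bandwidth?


Given: 4 channels, 8 kHz each, guard = 4 kHz
Channel bandwidth = 4 * 8 = 32 kHz
Guard bands = 3 gaps * 4 kHz = 12 kHz
Total = 32 + 12 = 44 kHz

44


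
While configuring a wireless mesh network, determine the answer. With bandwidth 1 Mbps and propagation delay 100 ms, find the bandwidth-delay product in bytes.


Given: bandwidth = 1 Mbps, delay = 100 ms
BDP in bits = 1 * 10^6 * 100 / 1000
BDP in bits = 100000
BDP in bytes = 100000 / 8 = 12500

12500


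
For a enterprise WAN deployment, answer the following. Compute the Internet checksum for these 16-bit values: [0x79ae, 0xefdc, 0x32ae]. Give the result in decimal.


Given words: [0x79ae, 0xefdc, 0x32ae]
Step 1: Sum all words
Raw sum = 31150 + 61404 + 12974 = 105528
Step 2: Fold carry: (39992 + 1) = 39993
One's complement = ~39993 & 0xFFFF = 25542

25542


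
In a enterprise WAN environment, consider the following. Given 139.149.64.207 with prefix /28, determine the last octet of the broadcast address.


Given: IP = 139.149.64.207, prefix = /28
Host bits = 32 - 28 = 4
Network last octet = 207 AND mask = 192
Host part size = 2^4 - 1 = 15
Broadcast last octet = 192 OR 15 = 207

207


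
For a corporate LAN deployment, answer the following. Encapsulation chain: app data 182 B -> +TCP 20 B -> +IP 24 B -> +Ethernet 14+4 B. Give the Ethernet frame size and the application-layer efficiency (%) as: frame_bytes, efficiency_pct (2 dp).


TCP segment = 182 + 20 = 202 B
IP packet = 202 + 24 = 226 B
Ethernet frame = 226 + 14 + 4 = 244 B
Efficiency = app / frame = 182 / 244 = 0.745902 = 74.5902% -> 74.59% (2 dp)

244, 74.59


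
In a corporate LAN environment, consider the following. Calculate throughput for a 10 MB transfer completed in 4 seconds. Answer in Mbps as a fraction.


Given: file = 10 MB, time = 4 s
File in Mb = 10 * 8 = 80 Mb
Throughput = 80 / 4 Mbps
Throughput = 20 Mbps

20


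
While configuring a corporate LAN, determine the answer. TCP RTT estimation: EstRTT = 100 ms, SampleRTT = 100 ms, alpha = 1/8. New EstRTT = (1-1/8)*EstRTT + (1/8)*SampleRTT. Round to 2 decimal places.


Given: EstRTT = 100 ms, SampleRTT = 100 ms, alpha = 1/8
New EstRTT = (1 - alpha) * EstRTT + alpha * SampleRTT
(7/8) * 100 = 87.5
(1/8) * 100 = 12.5
New EstRTT = 87.5 + 12.5 = 100 ms -> 100.00 ms (2 dp)

100.00


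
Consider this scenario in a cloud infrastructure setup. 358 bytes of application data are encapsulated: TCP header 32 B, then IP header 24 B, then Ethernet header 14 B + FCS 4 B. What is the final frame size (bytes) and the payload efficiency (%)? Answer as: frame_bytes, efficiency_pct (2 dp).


TCP segment = 358 + 32 = 390 B
IP packet = 390 + 24 = 414 B
Ethernet frame = 414 + 14 + 4 = 432 B
Efficiency = app / frame = 358 / 432 = 0.828704 = 82.8704% -> 82.87% (2 dp)

432, 82.87


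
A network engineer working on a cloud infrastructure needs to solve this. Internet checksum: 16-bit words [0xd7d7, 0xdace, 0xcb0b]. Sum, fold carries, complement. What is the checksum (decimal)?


Given words: [0xd7d7, 0xdace, 0xcb0b]
Step 1: Sum all words
Raw sum = 55255 + 56014 + 51979 = 163248
Step 2: Fold carry: (32176 + 2) = 32178
One's complement = ~32178 & 0xFFFF = 33357

33357


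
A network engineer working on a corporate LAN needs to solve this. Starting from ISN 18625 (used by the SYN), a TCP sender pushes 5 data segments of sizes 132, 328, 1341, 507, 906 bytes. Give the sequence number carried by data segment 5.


The SYN occupies sequence number ISN = 18625, so the first data byte is ISN + 1 = 18626.
SEQ of data segment i = (ISN + 1) + sum of payload sizes of segments 1..i-1.
Segment 1: SEQ = 18626, payload = 132 bytes
Segment 2: SEQ = 18758, payload = 328 bytes
Segment 3: SEQ = 19086, payload = 1341 bytes
Segment 4: SEQ = 20427, payload = 507 bytes
Segment 5: SEQ = 20934, payload = 906 bytes
SEQ of segment 5 = 18626 + 132 + 328 + 1341 + 507 = 20934

20934


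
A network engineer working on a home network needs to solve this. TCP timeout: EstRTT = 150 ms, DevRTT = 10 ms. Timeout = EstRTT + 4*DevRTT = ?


Given: EstRTT = 150 ms, DevRTT = 10 ms
Timeout = EstRTT + 4 * DevRTT
4 * DevRTT = 4 * 10 = 40
Timeout = 150 + 40 = 190 ms

190


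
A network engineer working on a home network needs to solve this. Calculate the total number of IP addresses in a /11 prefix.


Given: CIDR prefix /11
Host bits = 32 - 11 = 21
Total addresses = 2^21 = 2097152

2097152


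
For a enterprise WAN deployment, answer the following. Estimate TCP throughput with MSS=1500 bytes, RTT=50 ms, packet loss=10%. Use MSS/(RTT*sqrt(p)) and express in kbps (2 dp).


Given: MSS = 1500 bytes, RTT = 50 ms, loss = 10%
RTT in seconds = 50 / 1000 = 0.05
Loss rate = 10% = 0.1
sqrt(loss) = sqrt(0.1) = 0.316227766017
Throughput (bytes/s) = 1500 / (0.05 * 0.316227766017) = 94868.3298
Throughput (kbps) = 94868.3298 * 8 / 1000 = 758.946638 -> 758.95 kbps (2 dp)

758.95


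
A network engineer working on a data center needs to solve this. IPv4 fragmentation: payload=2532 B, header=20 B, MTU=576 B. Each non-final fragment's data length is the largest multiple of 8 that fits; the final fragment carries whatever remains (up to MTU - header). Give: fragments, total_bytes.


Max data per non-final fragment = floor((MTU - header)/8)*8 = floor((576 - 20)/8)*8 = floor(556/8)*8 = 552 B
Final fragment needs no 8-byte alignment: it can carry up to MTU - header = 556 B
Non-final fragments needed = ceil((payload - 556) / 552) = ceil(1976/552) = ceil(3.5797) = 4
Number of fragments = 4 + 1 = 5
Fragment sizes (data): 4 * 552 B + 324 B (last, 324 <= 556 OK)
Total bytes sent = payload + n_frags * header = 2532 + 5*20 = 2532 + 100 = 2632 B

5, 2632


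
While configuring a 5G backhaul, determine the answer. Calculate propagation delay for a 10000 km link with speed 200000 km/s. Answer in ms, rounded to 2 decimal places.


Given: distance = 10000 km, speed = 200000 km/s
Delay = distance / speed = 10000 / 200000 seconds
Delay in ms = 10000 * 1000 / 200000
Delay = 50.0000 ms
Rounded to 2 dp = 50.00 ms

50.00


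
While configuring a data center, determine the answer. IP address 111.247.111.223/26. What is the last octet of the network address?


Given: IP = 111.247.111.223, prefix = /26
Subnet mask = 255.255.255.192
Last octet of IP: 223
Last octet of mask: 192
Network last octet = 223 AND 192 = 192

192


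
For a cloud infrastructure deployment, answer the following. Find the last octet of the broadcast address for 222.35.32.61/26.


Given: IP = 222.35.32.61, prefix = /26
Host bits = 32 - 26 = 6
Network last octet = 61 AND mask = 0
Host part size = 2^6 - 1 = 63
Broadcast last octet = 0 OR 63 = 63

63


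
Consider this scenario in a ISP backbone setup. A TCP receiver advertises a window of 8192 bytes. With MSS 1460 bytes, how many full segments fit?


Given: RWND = 8192 bytes, MSS = 1460 bytes
Full segments = floor(RWND / MSS)
Full segments = floor(8192 / 1460)
Full segments = floor(5.611) = 5

5


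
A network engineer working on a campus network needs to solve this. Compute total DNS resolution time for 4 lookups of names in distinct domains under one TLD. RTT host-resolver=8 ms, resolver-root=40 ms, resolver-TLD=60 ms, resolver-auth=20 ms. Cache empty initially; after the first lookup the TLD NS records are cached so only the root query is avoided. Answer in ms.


Lookup 1 (cold cache): local + root + TLD + auth = 8 + 40 + 60 + 20 = 128 ms
Lookups 2..4 (TLD NS cached -> skip root; new domain -> still ask TLD and auth): local + TLD + auth = 8 + 60 + 20 = 88 ms each
Remaining 3 lookups: 3 * 88 = 264 ms
Total = 128 + 264 = 392 ms

392


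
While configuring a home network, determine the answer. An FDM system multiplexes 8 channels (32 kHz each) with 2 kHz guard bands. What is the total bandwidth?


Given: 8 channels, 32 kHz each, guard = 2 kHz
Channel bandwidth = 8 * 32 = 256 kHz
Guard bands = 7 gaps * 2 kHz = 14 kHz
Total = 256 + 14 = 270 kHz

270


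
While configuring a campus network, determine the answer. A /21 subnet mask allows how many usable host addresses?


Given: subnet mask /21
Host bits = 32 - 21 = 11
Total addresses = 2^11 = 2048
Usable hosts = 2048 - 2 (network + broadcast) = 2046

2046


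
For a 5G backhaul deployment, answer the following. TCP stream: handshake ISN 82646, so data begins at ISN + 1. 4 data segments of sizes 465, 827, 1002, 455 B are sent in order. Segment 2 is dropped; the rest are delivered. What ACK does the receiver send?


SYN uses sequence number 82646; first data byte = ISN + 1 = 82647.
Segment 1: SEQ = 82647, len = 465 B, covers [82647, 83111]
Segment 2: SEQ = 83112, len = 827 B, covers [83112, 83938] [LOST]
Segment 3: SEQ = 83939, len = 1002 B, covers [83939, 84940]
Segment 4: SEQ = 84941, len = 455 B, covers [84941, 85395]
In-order data received: bytes [82647, 83111] (segments 1..1).
Segment 2 missing -> gap begins at byte 83112; later segments buffered out of order.
Cumulative ACK = next expected in-order byte = 82647 + 465 = 83112

83112


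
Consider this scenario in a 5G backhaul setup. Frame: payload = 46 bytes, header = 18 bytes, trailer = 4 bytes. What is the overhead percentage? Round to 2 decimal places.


Given: payload = 46 B, header = 18 B, trailer = 4 B
Overhead bytes = header + trailer = 18 + 4 = 22
Total frame = payload + overhead = 46 + 22 = 68
Overhead % = 22 / 68 * 100 = 32.3529% -> 32.35% (2 dp)

32.35


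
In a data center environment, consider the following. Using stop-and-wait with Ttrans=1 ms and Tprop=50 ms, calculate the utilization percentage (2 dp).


Given: Ttrans = 1 ms, Tprop = 50 ms
RTT = 2 * Tprop = 2 * 50 = 100 ms
U = Ttrans / (Ttrans + RTT)
U = 1 / (1 + 100)
U = 1 / 101 = 0.009901
U% = 0.99%

0.99


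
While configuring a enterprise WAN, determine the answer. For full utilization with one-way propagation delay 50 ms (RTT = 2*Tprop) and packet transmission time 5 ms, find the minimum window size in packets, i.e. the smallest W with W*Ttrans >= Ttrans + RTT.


Given: Ttrans = 5 ms, RTT = 100 ms (= 2 * Tprop, Tprop = 50 ms)
Time until first ACK returns = Ttrans + RTT = 5 + 100 = 105 ms
Need W * Ttrans >= Ttrans + RTT  ->  W >= (Ttrans + RTT) / Ttrans
(Ttrans + RTT) / Ttrans = 105 / 5 = 21
W_min = ceil(21) = 21

21


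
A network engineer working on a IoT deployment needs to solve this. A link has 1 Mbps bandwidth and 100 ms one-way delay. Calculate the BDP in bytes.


Given: bandwidth = 1 Mbps, delay = 100 ms
BDP in bits = 1 * 10^6 * 100 / 1000
BDP in bits = 100000
BDP in bytes = 100000 / 8 = 12500

12500


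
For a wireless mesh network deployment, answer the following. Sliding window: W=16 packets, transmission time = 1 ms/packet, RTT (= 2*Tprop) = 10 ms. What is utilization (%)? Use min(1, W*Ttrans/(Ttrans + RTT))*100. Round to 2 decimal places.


Given: W = 16, Ttrans = 1 ms, RTT = 10 ms (= 2 * Tprop, Tprop = 5 ms)
Cycle time = Ttrans + RTT = 1 + 10 = 11 ms (first packet sent until its ACK returns)
W * Ttrans = 16 * 1 = 16 ms of sending per cycle
W * Ttrans / (Ttrans + RTT) = 16 / 11 = 1.454545
U = min(1, 1.454545) = 1.000000
U% = 100.00%

100.00


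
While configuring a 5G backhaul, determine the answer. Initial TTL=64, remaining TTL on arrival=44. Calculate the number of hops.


Given: initial TTL = 64, received TTL = 44
Hops = initial TTL - received TTL
Hops = 64 - 44 = 20

20


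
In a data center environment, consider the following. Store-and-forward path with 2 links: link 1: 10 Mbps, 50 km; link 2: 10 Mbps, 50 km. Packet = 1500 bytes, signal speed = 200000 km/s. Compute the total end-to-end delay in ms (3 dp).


Packet = 1500 bytes = 12000 bits. Store-and-forward: sum (t_trans + t_prop) per link.
Link 1: t_trans = 12000/(10*10^6) s = 1.2000 ms; t_prop = 50/200000 s = 0.2500 ms; subtotal = 1.4500 ms
Link 2: t_trans = 12000/(10*10^6) s = 1.2000 ms; t_prop = 50/200000 s = 0.2500 ms; subtotal = 1.4500 ms
End-to-end = 1.4500 + 1.4500 = 2.9000 ms -> 2.900 ms (3 dp)

2.900


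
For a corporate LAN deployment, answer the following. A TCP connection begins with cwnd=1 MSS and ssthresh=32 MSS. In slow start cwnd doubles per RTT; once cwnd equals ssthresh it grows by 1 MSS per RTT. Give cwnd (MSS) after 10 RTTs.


RTT 0: cwnd = 1 MSS (initial)
RTT 1: cwnd = 2 MSS (slow start, doubled)
RTT 2: cwnd = 4 MSS (slow start, doubled)
RTT 3: cwnd = 8 MSS (slow start, doubled)
RTT 4: cwnd = 16 MSS (slow start, doubled)
RTT 5: cwnd = 32 MSS (slow start, doubled)
RTT 6: cwnd = 33 MSS (congestion avoidance, +1)
RTT 7: cwnd = 34 MSS (congestion avoidance, +1)
RTT 8: cwnd = 35 MSS (congestion avoidance, +1)
RTT 9: cwnd = 36 MSS (congestion avoidance, +1)
RTT 10: cwnd = 37 MSS (congestion avoidance, +1)

37


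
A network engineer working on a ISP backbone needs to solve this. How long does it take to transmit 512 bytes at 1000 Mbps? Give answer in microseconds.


Given: packet = 512 bytes, bandwidth = 1000 Mbps
Packet in bits = 512 * 8 = 4096 bits
Bandwidth = 1000 * 10^6 = 1000000000 bps
Time = 4096 / 1000000000 seconds
Time in us = 4096 * 10^6 / 1000000000 = 4.096

4.096


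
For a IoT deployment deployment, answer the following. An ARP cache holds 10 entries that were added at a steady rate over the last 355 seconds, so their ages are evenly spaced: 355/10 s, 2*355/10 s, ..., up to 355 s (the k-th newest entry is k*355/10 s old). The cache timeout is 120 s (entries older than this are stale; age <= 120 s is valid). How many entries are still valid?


Ages are k * 355/10 s for k = 1..10 (spacing = 35.5000 s).
Entry k is valid iff k * 355/10 <= 120 iff k <= 10 * 120 / 355 = 3.3803
n_valid = floor(3.3803) = 3
(n_stale = 10 - 3 = 7)

3


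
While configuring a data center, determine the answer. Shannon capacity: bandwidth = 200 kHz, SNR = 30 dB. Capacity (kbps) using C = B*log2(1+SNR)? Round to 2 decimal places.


Given: B = 200 kHz, SNR = 30 dB
SNR linear = 10^(30/10) = 1000
1 + SNR = 1001
log2(1001) = 9.9672262588
C = 200 * 1000 * 9.9672262588 = 1993445.2518 bps
C = 1993.445252 kbps -> 1993.45 kbps (2 dp)

1993.45


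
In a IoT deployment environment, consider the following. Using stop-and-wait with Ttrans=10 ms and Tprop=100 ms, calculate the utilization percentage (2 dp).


Given: Ttrans = 10 ms, Tprop = 100 ms
RTT = 2 * Tprop = 2 * 100 = 200 ms
U = Ttrans / (Ttrans + RTT)
U = 10 / (10 + 200)
U = 10 / 210 = 0.047619
U% = 4.76%

4.76


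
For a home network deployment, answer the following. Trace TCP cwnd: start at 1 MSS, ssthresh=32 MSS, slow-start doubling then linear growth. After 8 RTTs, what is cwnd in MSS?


RTT 0: cwnd = 1 MSS (initial)
RTT 1: cwnd = 2 MSS (slow start, doubled)
RTT 2: cwnd = 4 MSS (slow start, doubled)
RTT 3: cwnd = 8 MSS (slow start, doubled)
RTT 4: cwnd = 16 MSS (slow start, doubled)
RTT 5: cwnd = 32 MSS (slow start, doubled)
RTT 6: cwnd = 33 MSS (congestion avoidance, +1)
RTT 7: cwnd = 34 MSS (congestion avoidance, +1)
RTT 8: cwnd = 35 MSS (congestion avoidance, +1)

35


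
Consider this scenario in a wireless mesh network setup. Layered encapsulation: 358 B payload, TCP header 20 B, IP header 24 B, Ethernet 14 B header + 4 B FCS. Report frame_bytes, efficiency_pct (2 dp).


TCP segment = 358 + 20 = 378 B
IP packet = 378 + 24 = 402 B
Ethernet frame = 402 + 14 + 4 = 420 B
Efficiency = app / frame = 358 / 420 = 0.852381 = 85.2381% -> 85.24% (2 dp)

420, 85.24


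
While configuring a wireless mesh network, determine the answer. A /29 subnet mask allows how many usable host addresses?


Given: subnet mask /29
Host bits = 32 - 29 = 3
Total addresses = 2^3 = 8
Usable hosts = 8 - 2 (network + broadcast) = 6

6


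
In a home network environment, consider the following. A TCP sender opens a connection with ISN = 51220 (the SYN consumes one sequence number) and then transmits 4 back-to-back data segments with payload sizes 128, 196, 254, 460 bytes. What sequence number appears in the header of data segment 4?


The SYN occupies sequence number ISN = 51220, so the first data byte is ISN + 1 = 51221.
SEQ of data segment i = (ISN + 1) + sum of payload sizes of segments 1..i-1.
Segment 1: SEQ = 51221, payload = 128 bytes
Segment 2: SEQ = 51349, payload = 196 bytes
Segment 3: SEQ = 51545, payload = 254 bytes
Segment 4: SEQ = 51799, payload = 460 bytes
SEQ of segment 4 = 51221 + 128 + 196 + 254 = 51799

51799


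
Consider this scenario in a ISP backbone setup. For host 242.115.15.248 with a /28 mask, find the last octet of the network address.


Given: IP = 242.115.15.248, prefix = /28
Subnet mask = 255.255.255.240
Last octet of IP: 248
Last octet of mask: 240
Network last octet = 248 AND 240 = 240

240


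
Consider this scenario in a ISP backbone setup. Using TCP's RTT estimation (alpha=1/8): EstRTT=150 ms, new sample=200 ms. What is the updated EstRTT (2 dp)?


Given: EstRTT = 150 ms, SampleRTT = 200 ms, alpha = 1/8
New EstRTT = (1 - alpha) * EstRTT + alpha * SampleRTT
(7/8) * 150 = 131.25
(1/8) * 200 = 25
New EstRTT = 131.25 + 25 = 156.25 ms -> 156.25 ms (2 dp)

156.25


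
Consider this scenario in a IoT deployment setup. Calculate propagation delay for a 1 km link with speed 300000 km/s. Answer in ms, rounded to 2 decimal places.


Given: distance = 1 km, speed = 300000 km/s
Delay = distance / speed = 1 / 300000 seconds
Delay in ms = 1 * 1000 / 300000
Delay = 0.0033 ms
Rounded to 2 dp = 0.00 ms

0.00


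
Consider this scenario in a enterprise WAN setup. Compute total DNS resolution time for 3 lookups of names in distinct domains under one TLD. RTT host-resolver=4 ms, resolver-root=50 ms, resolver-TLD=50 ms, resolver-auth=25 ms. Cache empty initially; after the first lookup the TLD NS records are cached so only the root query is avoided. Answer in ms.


Lookup 1 (cold cache): local + root + TLD + auth = 4 + 50 + 50 + 25 = 129 ms
Lookups 2..3 (TLD NS cached -> skip root; new domain -> still ask TLD and auth): local + TLD + auth = 4 + 50 + 25 = 79 ms each
Remaining 2 lookups: 2 * 79 = 158 ms
Total = 129 + 158 = 287 ms

287


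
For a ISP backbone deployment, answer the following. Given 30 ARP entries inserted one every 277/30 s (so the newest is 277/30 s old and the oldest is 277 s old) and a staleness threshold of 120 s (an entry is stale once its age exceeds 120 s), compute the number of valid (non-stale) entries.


Ages are k * 277/30 s for k = 1..30 (spacing = 9.2333 s).
Entry k is valid iff k * 277/30 <= 120 iff k <= 30 * 120 / 277 = 12.9964
n_valid = floor(12.9964) = 12
(n_stale = 30 - 12 = 18)

12


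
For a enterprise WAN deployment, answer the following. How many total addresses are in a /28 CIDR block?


Given: CIDR prefix /28
Host bits = 32 - 28 = 4
Total addresses = 2^4 = 16

16


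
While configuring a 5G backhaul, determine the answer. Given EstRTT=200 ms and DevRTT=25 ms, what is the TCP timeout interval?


Given: EstRTT = 200 ms, DevRTT = 25 ms
Timeout = EstRTT + 4 * DevRTT
4 * DevRTT = 4 * 25 = 100
Timeout = 200 + 100 = 300 ms

300


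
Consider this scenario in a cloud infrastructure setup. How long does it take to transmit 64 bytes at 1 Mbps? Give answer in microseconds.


Given: packet = 64 bytes, bandwidth = 1 Mbps
Packet in bits = 64 * 8 = 512 bits
Bandwidth = 1 * 10^6 = 1000000 bps
Time = 512 / 1000000 seconds
Time in us = 512 * 10^6 / 1000000 = 512

512


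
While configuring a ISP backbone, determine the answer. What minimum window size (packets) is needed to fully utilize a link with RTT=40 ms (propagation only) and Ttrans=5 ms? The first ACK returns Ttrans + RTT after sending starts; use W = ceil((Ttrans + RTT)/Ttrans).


Given: Ttrans = 5 ms, RTT = 40 ms (= 2 * Tprop, Tprop = 20 ms)
Time until first ACK returns = Ttrans + RTT = 5 + 40 = 45 ms
Need W * Ttrans >= Ttrans + RTT  ->  W >= (Ttrans + RTT) / Ttrans
(Ttrans + RTT) / Ttrans = 45 / 5 = 9
W_min = ceil(9) = 9

9


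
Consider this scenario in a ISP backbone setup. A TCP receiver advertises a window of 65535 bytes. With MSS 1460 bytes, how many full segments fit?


Given: RWND = 65535 bytes, MSS = 1460 bytes
Full segments = floor(RWND / MSS)
Full segments = floor(65535 / 1460)
Full segments = floor(44.887) = 44

44


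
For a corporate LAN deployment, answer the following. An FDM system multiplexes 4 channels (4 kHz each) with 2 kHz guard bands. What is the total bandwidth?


Given: 4 channels, 4 kHz each, guard = 2 kHz
Channel bandwidth = 4 * 4 = 16 kHz
Guard bands = 3 gaps * 2 kHz = 6 kHz
Total = 16 + 6 = 22 kHz

22


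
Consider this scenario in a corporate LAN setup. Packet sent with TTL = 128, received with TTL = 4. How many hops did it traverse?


Given: initial TTL = 128, received TTL = 4
Hops = initial TTL - received TTL
Hops = 128 - 4 = 124

124


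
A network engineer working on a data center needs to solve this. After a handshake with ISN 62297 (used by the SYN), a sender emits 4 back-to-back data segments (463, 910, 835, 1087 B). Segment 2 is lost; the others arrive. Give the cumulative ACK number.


SYN uses sequence number 62297; first data byte = ISN + 1 = 62298.
Segment 1: SEQ = 62298, len = 463 B, covers [62298, 62760]
Segment 2: SEQ = 62761, len = 910 B, covers [62761, 63670] [LOST]
Segment 3: SEQ = 63671, len = 835 B, covers [63671, 64505]
Segment 4: SEQ = 64506, len = 1087 B, covers [64506, 65592]
In-order data received: bytes [62298, 62760] (segments 1..1).
Segment 2 missing -> gap begins at byte 62761; later segments buffered out of order.
Cumulative ACK = next expected in-order byte = 62298 + 463 = 62761

62761


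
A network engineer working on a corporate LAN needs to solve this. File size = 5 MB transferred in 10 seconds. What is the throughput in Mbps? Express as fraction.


Given: file = 5 MB, time = 10 s
File in Mb = 5 * 8 = 40 Mb
Throughput = 40 / 10 Mbps
Throughput = 4 Mbps

4


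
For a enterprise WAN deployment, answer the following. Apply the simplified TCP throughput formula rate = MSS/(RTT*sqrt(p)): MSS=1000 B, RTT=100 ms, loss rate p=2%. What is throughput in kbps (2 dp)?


Given: MSS = 1000 bytes, RTT = 100 ms, loss = 2%
RTT in seconds = 100 / 1000 = 0.1
Loss rate = 2% = 0.02
sqrt(loss) = sqrt(0.02) = 0.141421356237
Throughput (bytes/s) = 1000 / (0.1 * 0.141421356237) = 70710.6781
Throughput (kbps) = 70710.6781 * 8 / 1000 = 565.685425 -> 565.69 kbps (2 dp)

565.69


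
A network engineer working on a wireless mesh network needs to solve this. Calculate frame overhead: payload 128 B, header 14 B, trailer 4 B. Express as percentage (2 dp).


Given: payload = 128 B, header = 14 B, trailer = 4 B
Overhead bytes = header + trailer = 14 + 4 = 18
Total frame = payload + overhead = 128 + 18 = 146
Overhead % = 18 / 146 * 100 = 12.3288% -> 12.33% (2 dp)

12.33


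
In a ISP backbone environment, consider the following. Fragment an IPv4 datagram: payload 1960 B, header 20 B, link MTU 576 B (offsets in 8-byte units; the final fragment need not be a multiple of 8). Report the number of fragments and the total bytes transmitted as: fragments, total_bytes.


Max data per non-final fragment = floor((MTU - header)/8)*8 = floor((576 - 20)/8)*8 = floor(556/8)*8 = 552 B
Final fragment needs no 8-byte alignment: it can carry up to MTU - header = 556 B
Non-final fragments needed = ceil((payload - 556) / 552) = ceil(1404/552) = ceil(2.5435) = 3
Number of fragments = 3 + 1 = 4
Fragment sizes (data): 3 * 552 B + 304 B (last, 304 <= 556 OK)
Total bytes sent = payload + n_frags * header = 1960 + 4*20 = 1960 + 80 = 2040 B

4, 2040


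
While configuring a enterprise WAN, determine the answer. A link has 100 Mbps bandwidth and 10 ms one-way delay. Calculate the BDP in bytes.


Given: bandwidth = 100 Mbps, delay = 10 ms
BDP in bits = 100 * 10^6 * 10 / 1000
BDP in bits = 1000000
BDP in bytes = 1000000 / 8 = 125000

125000


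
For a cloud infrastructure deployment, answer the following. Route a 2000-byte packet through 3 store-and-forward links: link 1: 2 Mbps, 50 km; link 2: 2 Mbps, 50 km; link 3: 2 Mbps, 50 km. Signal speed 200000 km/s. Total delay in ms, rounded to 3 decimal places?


Packet = 2000 bytes = 16000 bits. Store-and-forward: sum (t_trans + t_prop) per link.
Link 1: t_trans = 16000/(2*10^6) s = 8.0000 ms; t_prop = 50/200000 s = 0.2500 ms; subtotal = 8.2500 ms
Link 2: t_trans = 16000/(2*10^6) s = 8.0000 ms; t_prop = 50/200000 s = 0.2500 ms; subtotal = 8.2500 ms
Link 3: t_trans = 16000/(2*10^6) s = 8.0000 ms; t_prop = 50/200000 s = 0.2500 ms; subtotal = 8.2500 ms
End-to-end = 8.2500 + 8.2500 + 8.2500 = 24.7500 ms -> 24.750 ms (3 dp)

24.750


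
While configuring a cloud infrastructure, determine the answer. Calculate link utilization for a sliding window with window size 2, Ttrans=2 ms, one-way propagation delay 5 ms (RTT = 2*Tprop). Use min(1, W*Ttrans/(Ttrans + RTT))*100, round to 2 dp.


Given: W = 2, Ttrans = 2 ms, RTT = 10 ms (= 2 * Tprop, Tprop = 5 ms)
Cycle time = Ttrans + RTT = 2 + 10 = 12 ms (first packet sent until its ACK returns)
W * Ttrans = 2 * 2 = 4 ms of sending per cycle
W * Ttrans / (Ttrans + RTT) = 4 / 12 = 0.333333
U = min(1, 0.333333) = 0.333333
U% = 33.33%

33.33


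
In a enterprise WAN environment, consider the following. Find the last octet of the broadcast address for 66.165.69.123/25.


Given: IP = 66.165.69.123, prefix = /25
Host bits = 32 - 25 = 7
Network last octet = 123 AND mask = 0
Host part size = 2^7 - 1 = 127
Broadcast last octet = 0 OR 127 = 127

127


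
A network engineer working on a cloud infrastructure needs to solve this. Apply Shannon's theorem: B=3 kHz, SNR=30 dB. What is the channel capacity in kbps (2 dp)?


Given: B = 3 kHz, SNR = 30 dB
SNR linear = 10^(30/10) = 1000
1 + SNR = 1001
log2(1001) = 9.9672262588
C = 3 * 1000 * 9.9672262588 = 29901.6788 bps
C = 29.901679 kbps -> 29.90 kbps (2 dp)

29.90


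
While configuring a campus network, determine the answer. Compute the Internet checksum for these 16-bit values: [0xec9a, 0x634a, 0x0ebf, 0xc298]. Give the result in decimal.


Given words: [0xec9a, 0x634a, 0x0ebf, 0xc298]
Step 1: Sum all words
Raw sum = 60570 + 25418 + 3775 + 49816 = 139579
Step 2: Fold carry: (8507 + 2) = 8509
One's complement = ~8509 & 0xFFFF = 57026

57026


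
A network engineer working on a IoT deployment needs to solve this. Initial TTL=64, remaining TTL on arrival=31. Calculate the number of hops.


Given: initial TTL = 64, received TTL = 31
Hops = initial TTL - received TTL
Hops = 64 - 31 = 33

33


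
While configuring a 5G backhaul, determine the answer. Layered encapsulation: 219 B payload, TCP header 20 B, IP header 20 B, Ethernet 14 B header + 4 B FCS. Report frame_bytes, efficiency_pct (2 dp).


TCP segment = 219 + 20 = 239 B
IP packet = 239 + 20 = 259 B
Ethernet frame = 259 + 14 + 4 = 277 B
Efficiency = app / frame = 219 / 277 = 0.790614 = 79.0614% -> 79.06% (2 dp)

277, 79.06


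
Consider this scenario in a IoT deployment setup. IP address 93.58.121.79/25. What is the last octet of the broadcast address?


Given: IP = 93.58.121.79, prefix = /25
Host bits = 32 - 25 = 7
Network last octet = 79 AND mask = 0
Host part size = 2^7 - 1 = 127
Broadcast last octet = 0 OR 127 = 127

127


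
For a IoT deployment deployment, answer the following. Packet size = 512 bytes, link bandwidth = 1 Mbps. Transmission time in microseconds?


Given: packet = 512 bytes, bandwidth = 1 Mbps
Packet in bits = 512 * 8 = 4096 bits
Bandwidth = 1 * 10^6 = 1000000 bps
Time = 4096 / 1000000 seconds
Time in us = 4096 * 10^6 / 1000000 = 4096

4096


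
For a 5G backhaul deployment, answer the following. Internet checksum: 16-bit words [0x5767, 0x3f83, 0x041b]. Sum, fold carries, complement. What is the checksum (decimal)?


Given words: [0x5767, 0x3f83, 0x041b]
Step 1: Sum all words
Raw sum = 22375 + 16259 + 1051 = 39685
One's complement = ~39685 & 0xFFFF = 25850

25850


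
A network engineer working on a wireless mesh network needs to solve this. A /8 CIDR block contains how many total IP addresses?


Given: CIDR prefix /8
Host bits = 32 - 8 = 24
Total addresses = 2^24 = 16777216

16777216


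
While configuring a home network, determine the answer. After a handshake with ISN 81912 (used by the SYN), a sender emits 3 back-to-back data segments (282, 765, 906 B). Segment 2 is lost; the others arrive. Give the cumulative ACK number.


SYN uses sequence number 81912; first data byte = ISN + 1 = 81913.
Segment 1: SEQ = 81913, len = 282 B, covers [81913, 82194]
Segment 2: SEQ = 82195, len = 765 B, covers [82195, 82959] [LOST]
Segment 3: SEQ = 82960, len = 906 B, covers [82960, 83865]
In-order data received: bytes [81913, 82194] (segments 1..1).
Segment 2 missing -> gap begins at byte 82195; later segments buffered out of order.
Cumulative ACK = next expected in-order byte = 81913 + 282 = 82195

82195


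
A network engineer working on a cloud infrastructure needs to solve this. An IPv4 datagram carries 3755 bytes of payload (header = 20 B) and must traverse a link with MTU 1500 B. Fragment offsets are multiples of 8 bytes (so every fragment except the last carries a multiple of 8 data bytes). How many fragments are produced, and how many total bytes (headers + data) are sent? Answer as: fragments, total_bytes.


Max data per non-final fragment = floor((MTU - header)/8)*8 = floor((1500 - 20)/8)*8 = floor(1480/8)*8 = 1480 B
Final fragment needs no 8-byte alignment: it can carry up to MTU - header = 1480 B
Non-final fragments needed = ceil((payload - 1480) / 1480) = ceil(2275/1480) = ceil(1.5372) = 2
Number of fragments = 2 + 1 = 3
Fragment sizes (data): 2 * 1480 B + 795 B (last, 795 <= 1480 OK)
Total bytes sent = payload + n_frags * header = 3755 + 3*20 = 3755 + 60 = 3815 B

3, 3815


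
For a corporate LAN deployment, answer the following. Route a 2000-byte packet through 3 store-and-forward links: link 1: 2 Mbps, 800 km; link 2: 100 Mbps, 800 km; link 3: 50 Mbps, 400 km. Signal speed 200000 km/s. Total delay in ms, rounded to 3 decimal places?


Packet = 2000 bytes = 16000 bits. Store-and-forward: sum (t_trans + t_prop) per link.
Link 1: t_trans = 16000/(2*10^6) s = 8.0000 ms; t_prop = 800/200000 s = 4.0000 ms; subtotal = 12.0000 ms
Link 2: t_trans = 16000/(100*10^6) s = 0.1600 ms; t_prop = 800/200000 s = 4.0000 ms; subtotal = 4.1600 ms
Link 3: t_trans = 16000/(50*10^6) s = 0.3200 ms; t_prop = 400/200000 s = 2.0000 ms; subtotal = 2.3200 ms
End-to-end = 12.0000 + 4.1600 + 2.3200 = 18.4800 ms -> 18.480 ms (3 dp)

18.480
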